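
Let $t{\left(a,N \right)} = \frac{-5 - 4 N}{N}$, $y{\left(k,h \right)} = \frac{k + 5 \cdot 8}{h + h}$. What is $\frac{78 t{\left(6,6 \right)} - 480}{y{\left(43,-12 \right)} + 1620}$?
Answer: $- \frac{20568}{38797} \approx -0.53014$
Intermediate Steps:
$y{\left(k,h \right)} = \frac{40 + k}{2 h}$ ($y{\left(k,h \right)} = \frac{k + 40}{2 h} = \left(40 + k\right) \frac{1}{2 h} = \frac{40 + k}{2 h}$)
$t{\left(a,N \right)} = \frac{-5 - 4 N}{N}$
$\frac{78 t{\left(6,6 \right)} - 480}{y{\left(43,-12 \right)} + 1620} = \frac{78 \left(-4 - \frac{5}{6}\right) - 480}{\frac{40 + 43}{2 \left(-12\right)} + 1620} = \frac{78 \left(-4 - \frac{5}{6}\right) - 480}{\frac{1}{2} \left(- \frac{1}{12}\right) 83 + 1620} = \frac{78 \left(-4 - \frac{5}{6}\right) - 480}{- \frac{83}{24} + 1620} = \frac{78 \left(- \frac{29}{6}\right) - 480}{\frac{38797}{24}} = \left(-377 - 480\right) \frac{24}{38797} = \left(-857\right) \frac{24}{38797} = - \frac{20568}{38797}$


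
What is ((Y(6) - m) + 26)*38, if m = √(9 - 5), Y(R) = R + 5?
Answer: 1330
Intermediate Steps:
Y(R) = 5 + R
m = 2 (m = √4 = 2)
((Y(6) - m) + 26)*38 = (((5 + 6) - 1*2) + 26)*38 = ((11 - 2) + 26)*38 = (9 + 26)*38 = 35*38 = 1330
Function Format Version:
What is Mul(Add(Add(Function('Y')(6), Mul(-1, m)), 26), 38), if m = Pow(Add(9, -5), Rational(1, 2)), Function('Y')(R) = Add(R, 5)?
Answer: 1330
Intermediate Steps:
Function('Y')(R) = Add(5, R)
m = 2 (m = Pow(4, Rational(1, 2)) = 2)
Mul(Add(Add(Function('Y')(6), Mul(-1, m)), 26), 38) = Mul(Add(Add(Add(5, 6), Mul(-1, 2)), 26), 38) = Mul(Add(Add(11, -2), 26), 38) = Mul(Add(9, 26), 38) = Mul(35, 38) = 1330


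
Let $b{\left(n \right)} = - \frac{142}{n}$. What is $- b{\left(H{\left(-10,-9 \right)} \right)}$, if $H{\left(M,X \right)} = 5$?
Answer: $\frac{142}{5} \approx 28.4$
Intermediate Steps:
$- b{\left(H{\left(-10,-9 \right)} \right)} = - \frac{-142}{5} = \left(-1\right) \left(- \frac{142}{5}\right) = \frac{142}{5}$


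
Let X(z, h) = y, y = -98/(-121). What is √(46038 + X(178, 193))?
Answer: 2*√1392674/11 ≈ 214.57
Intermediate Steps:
y = 98/121 (y = -98*(-1/121) = 98/121 ≈ 0.80992)
X(z, h) = 98/121
√(46038 + X(178, 193)) = √(46038 + 98/121) = √(5570696/121) = 2*√1392674/11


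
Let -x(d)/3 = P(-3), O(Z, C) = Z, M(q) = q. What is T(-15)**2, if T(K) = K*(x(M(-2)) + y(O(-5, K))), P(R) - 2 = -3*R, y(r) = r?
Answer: 324900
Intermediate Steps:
P(R) = 2 - 3*R
x(d) = -33 (x(d) = -3*(2 - 3*(-3)) = -3*(2 + 9) = -3*11 = -33)
T(K) = -38*K (T(K) = K*(-33 - 5) = K*(-38) = -38*K)
T(-15)**2 = (-38*(-15))**2 = 570**2 = 324900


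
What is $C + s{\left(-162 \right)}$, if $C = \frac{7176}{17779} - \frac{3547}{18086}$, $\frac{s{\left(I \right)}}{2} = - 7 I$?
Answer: $\frac{31710625105}{13980478} \approx 2268.2$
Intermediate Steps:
$s{\left(I \right)} = - 14 I$ ($s{\left(I \right)} = 2 \left(- 7 I\right) = - 14 I$)
$C = \frac{2901001}{13980478}$ ($C = 7176 \cdot \frac{1}{17779} - \frac{3547}{18086} = \frac{312}{773} - \frac{3547}{18086} = \frac{2901001}{13980478} \approx 0.2075$)
$C + s{\left(-162 \right)} = \frac{2901001}{13980478} - -2268 = \frac{2901001}{13980478} + 2268 = \frac{31710625105}{13980478}$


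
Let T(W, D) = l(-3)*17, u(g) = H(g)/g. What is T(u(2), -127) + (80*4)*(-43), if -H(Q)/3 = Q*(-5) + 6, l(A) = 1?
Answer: -13743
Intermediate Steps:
H(Q) = -18 + 15*Q (H(Q) = -3*(Q*(-5) + 6) = -3*(-5*Q + 6) = -3*(6 - 5*Q) = -18 + 15*Q)
u(g) = (-18 + 15*g)/g
T(W, D) = 17 (T(W, D) = 1*17 = 17)
T(u(2), -127) + (80*4)*(-43) = 17 + (80*4)*(-43) = 17 + 320*(-43) = 17 - 13760 = -13743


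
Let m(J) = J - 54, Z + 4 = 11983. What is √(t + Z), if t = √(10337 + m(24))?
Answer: √(11979 + √10307) ≈ 109.91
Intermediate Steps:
Z = 11979 (Z = -4 + 11983 = 11979)
m(J) = -54 + J
t = √10307 (t = √(10337 + (-54 + 24)) = √(10337 - 30) = √10307 ≈ 101.52)
√(t + Z) = √(√10307 + 11979) = √(11979 + √10307)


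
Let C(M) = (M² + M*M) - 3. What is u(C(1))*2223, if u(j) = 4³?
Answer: 142272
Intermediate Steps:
C(M) = -3 + 2*M² (C(M) = (M² + M²) - 3 = 2*M² - 3 = -3 + 2*M²)
u(j) = 64
u(C(1))*2223 = 64*2223 = 142272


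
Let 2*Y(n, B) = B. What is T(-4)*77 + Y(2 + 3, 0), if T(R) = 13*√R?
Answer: 2002*I ≈ 2002.0*I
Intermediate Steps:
Y(n, B) = B/2
T(-4)*77 + Y(2 + 3, 0) = (13*√(-4))*77 + (½)*0 = (13*(2*I))*77 + 0 = (26*I)*77 + 0 = 2002*I + 0 = 2002*I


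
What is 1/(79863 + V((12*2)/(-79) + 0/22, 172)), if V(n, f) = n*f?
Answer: 79/6305049 ≈ 1.2530e-5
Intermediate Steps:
V(n, f) = f*n
1/(79863 + V((12*2)/(-79) + 0/22, 172)) = 1/(79863 + 172*((12*2)/(-79) + 0/22)) = 1/(79863 + 172*(24*(-1/79) + 0*(1/22))) = 1/(79863 + 172*(-24/79 + 0)) = 1/(79863 + 172*(-24/79)) = 1/(79863 - 4128/79) = 1/(6305049/79) = 79/6305049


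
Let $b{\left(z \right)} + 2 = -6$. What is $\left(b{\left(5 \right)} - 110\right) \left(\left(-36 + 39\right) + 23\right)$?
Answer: $-3068$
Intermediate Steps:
$b{\left(z \right)} = -8$ ($b{\left(z \right)} = -2 - 6 = -8$)
$\left(b{\left(5 \right)} - 110\right) \left(\left(-36 + 39\right) + 23\right) = \left(-8 - 110\right) \left(\left(-36 + 39\right) + 23\right) = - 118 \left(3 + 23\right) = \left(-118\right) 26 = -3068$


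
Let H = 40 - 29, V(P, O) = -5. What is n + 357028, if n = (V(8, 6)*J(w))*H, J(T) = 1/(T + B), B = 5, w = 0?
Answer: 357017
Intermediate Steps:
J(T) = 1/(5 + T) (J(T) = 1/(T + 5) = 1/(5 + T))
H = 11
n = -11 (n = -5/(5 + 0)*11 = -5/5*11 = -5*1/5*11 = -1*11 = -11)
n + 357028 = -11 + 357028 = 357017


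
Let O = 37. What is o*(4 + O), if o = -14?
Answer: -574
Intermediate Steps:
o*(4 + O) = -14*(4 + 37) = -14*41 = -574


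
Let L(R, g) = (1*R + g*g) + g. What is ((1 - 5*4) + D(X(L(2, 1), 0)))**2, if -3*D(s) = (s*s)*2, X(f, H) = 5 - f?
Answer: 3481/9 ≈ 386.78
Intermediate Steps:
L(R, g) = R + g + g**2 (L(R, g) = (R + g**2) + g = R + g + g**2)
D(s) = -2*s**2/3 (D(s) = -s*s*2/3 = -s**2*2/3 = -2*s**2/3)
((1 - 5*4) + D(X(L(2, 1), 0)))**2 = ((1 - 5*4) - 2*(5 - (2 + 1 + 1**2))**2/3)**2 = ((1 - 20) - 2*(5 - (2 + 1 + 1))**2/3)**2 = (-19 - 2*(5 - 1*4)**2/3)**2 = (-19 - 2*(5 - 4)**2/3)**2 = (-19 - 2/3*1**2)**2 = (-19 - 2/3*1)**2 = (-19 - 2/3)**2 = (-59/3)**2 = 3481/9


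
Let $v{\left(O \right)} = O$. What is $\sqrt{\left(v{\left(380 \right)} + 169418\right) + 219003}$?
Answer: $\sqrt{388801} \approx 623.54$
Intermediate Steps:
$\sqrt{\left(v{\left(380 \right)} + 169418\right) + 219003} = \sqrt{\left(380 + 169418\right) + 219003} = \sqrt{169798 + 219003} = \sqrt{388801}$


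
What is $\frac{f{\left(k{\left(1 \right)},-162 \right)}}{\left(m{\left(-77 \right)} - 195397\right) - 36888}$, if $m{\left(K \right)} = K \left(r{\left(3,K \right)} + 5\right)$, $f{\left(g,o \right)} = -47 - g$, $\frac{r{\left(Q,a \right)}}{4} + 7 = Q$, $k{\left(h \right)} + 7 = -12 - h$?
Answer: $\frac{9}{77146} \approx 0.00011666$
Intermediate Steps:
$k{\left(h \right)} = -19 - h$ ($k{\left(h \right)} = -7 - \left(12 + h\right) = -19 - h$)
$r{\left(Q,a \right)} = -28 + 4 Q$
$m{\left(K \right)} = - 11 K$ ($m{\left(K \right)} = K \left(\left(-28 + 4 \cdot 3\right) + 5\right) = K \left(\left(-28 + 12\right) + 5\right) = K \left(-16 + 5\right) = K \left(-11\right) = - 11 K$)
$\frac{f{\left(k{\left(1 \right)},-162 \right)}}{\left(m{\left(-77 \right)} - 195397\right) - 36888} = \frac{-47 - \left(-19 - 1\right)}{\left(\left(-11\right) \left(-77\right) - 195397\right) - 36888} = \frac{-47 - \left(-19 - 1\right)}{\left(847 - 195397\right) - 36888} = \frac{-47 - -20}{-194550 - 36888} = \frac{-47 + 20}{-231438} = \left(-27\right) \left(- \frac{1}{231438}\right) = \frac{9}{77146}$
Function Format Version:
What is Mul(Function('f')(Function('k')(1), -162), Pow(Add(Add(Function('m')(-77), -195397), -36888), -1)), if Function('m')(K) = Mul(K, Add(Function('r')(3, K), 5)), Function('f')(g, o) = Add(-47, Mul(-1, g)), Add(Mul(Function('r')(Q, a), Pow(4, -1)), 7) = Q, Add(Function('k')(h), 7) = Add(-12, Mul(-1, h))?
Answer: Rational(9, 77146) ≈ 0.00011666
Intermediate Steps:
Function('k')(h) = Add(-19, Mul(-1, h)) (Function('k')(h) = Add(-7, Add(-12, Mul(-1, h))) = Add(-19, Mul(-1, h)))
Function('r')(Q, a) = Add(-28, Mul(4, Q))
Function('m')(K) = Mul(-11, K) (Function('m')(K) = Mul(K, Add(Add(-28, Mul(4, 3)), 5)) = Mul(K, Add(Add(-28, 12), 5)) = Mul(K, Add(-16, 5)) = Mul(K, -11) = Mul(-11, K))
Mul(Function('f')(Function('k')(1), -162), Pow(Add(Add(Function('m')(-77), -195397), -36888), -1)) = Mul(Add(-47, Mul(-1, Add(-19, Mul(-1, 1)))), Pow(Add(Add(Mul(-11, -77), -195397), -36888), -1)) = Mul(Add(-47, Mul(-1, Add(-19, -1))), Pow(Add(Add(847, -195397), -36888), -1)) = Mul(Add(-47, Mul(-1, -20)), Pow(Add(-194550, -36888), -1)) = Mul(Add(-47, 20), Pow(-231438, -1)) = Mul(-27, Rational(-1, 231438)) = Rational(9, 77146)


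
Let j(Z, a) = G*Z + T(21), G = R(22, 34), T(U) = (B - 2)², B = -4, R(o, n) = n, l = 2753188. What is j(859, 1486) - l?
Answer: -2723946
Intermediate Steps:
T(U) = 36 (T(U) = (-4 - 2)² = (-6)² = 36)
G = 34
j(Z, a) = 36 + 34*Z (j(Z, a) = 34*Z + 36 = 36 + 34*Z)
j(859, 1486) - l = (36 + 34*859) - 1*2753188 = (36 + 29206) - 2753188 = 29242 - 2753188 = -2723946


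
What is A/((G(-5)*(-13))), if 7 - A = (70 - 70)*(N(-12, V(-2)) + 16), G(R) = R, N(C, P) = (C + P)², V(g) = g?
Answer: 7/65 ≈ 0.10769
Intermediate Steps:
A = 7 (A = 7 - (70 - 70)*((-12 - 2)² + 16) = 7 - 0*((-14)² + 16) = 7 - 0*(196 + 16) = 7 - 0*212 = 7 - 1*0 = 7 + 0 = 7)
A/((G(-5)*(-13))) = 7/((-5*(-13))) = 7/65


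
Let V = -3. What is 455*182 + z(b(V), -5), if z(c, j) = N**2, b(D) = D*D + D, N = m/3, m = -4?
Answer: 745306/9 ≈ 82812.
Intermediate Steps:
N = -4/3 ≈ -1.3333
b(D) = D + D**2 (b(D) = D**2 + D = D + D**2)
z(c, j) = 16/9 (z(c, j) = (-4/3)**2 = 16/9)
455*182 + z(b(V), -5) = 455*182 + 16/9 = 82810 + 16/9 = 745306/9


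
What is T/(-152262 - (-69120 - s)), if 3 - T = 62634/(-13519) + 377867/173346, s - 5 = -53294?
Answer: -1161760283/29065565026854 ≈ -3.9970e-5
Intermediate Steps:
s = -53289 (s = 5 - 53294 = -53289)
T = 1161760283/213042234 (T = 3 - (62634/(-13519) + 377867/173346) = 3 - (62634*(-1/13519) + 377867*(1/173346)) = 3 - (-5694/1229 + 377867/173346) = 3 - 1*(-522633581/213042234) = 3 + 522633581/213042234 = 1161760283/213042234 ≈ 5.4532)
T/(-152262 - (-69120 - s)) = 1161760283/(213042234*(-152262 - (-69120 - 1*(-53289)))) = 1161760283/(213042234*(-152262 - (-69120 + 53289))) = 1161760283/(213042234*(-152262 - 1*(-15831))) = 1161760283/(213042234*(-152262 + 15831)) = (1161760283/213042234)/(-136431) = (1161760283/213042234)*(-1/136431) = -1161760283/29065565026854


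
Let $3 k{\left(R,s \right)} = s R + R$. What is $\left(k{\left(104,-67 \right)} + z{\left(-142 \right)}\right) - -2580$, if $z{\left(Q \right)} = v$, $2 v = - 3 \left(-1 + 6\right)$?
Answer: $\frac{569}{2} \approx 284.5$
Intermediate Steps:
$v = - \frac{15}{2}$ ($v = \frac{\left(-3\right) \left(-1 + 6\right)}{2} = \frac{\left(-3\right) 5}{2} = \frac{1}{2} \left(-15\right) = - \frac{15}{2} \approx -7.5$)
$z{\left(Q \right)} = - \frac{15}{2}$
$k{\left(R,s \right)} = \frac{R}{3} + \frac{R s}{3}$ ($k{\left(R,s \right)} = \frac{s R + R}{3} = \frac{R s + R}{3} = \frac{R + R s}{3} = \frac{R}{3} + \frac{R s}{3}$)
$\left(k{\left(104,-67 \right)} + z{\left(-142 \right)}\right) - -2580 = \left(\frac{1}{3} \cdot 104 \left(1 - 67\right) - \frac{15}{2}\right) - -2580 = \left(\frac{1}{3} \cdot 104 \left(-66\right) - \frac{15}{2}\right) + 2580 = \left(-2288 - \frac{15}{2}\right) + 2580 = - \frac{4591}{2} + 2580 = \frac{569}{2}$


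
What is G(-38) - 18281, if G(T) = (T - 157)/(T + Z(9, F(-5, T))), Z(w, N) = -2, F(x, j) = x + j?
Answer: -146209/8 ≈ -18276.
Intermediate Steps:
F(x, j) = j + x
G(T) = (-157 + T)/(-2 + T) (G(T) = (T - 157)/(T - 2) = (-157 + T)/(-2 + T))
G(-38) - 18281 = (-157 - 38)/(-2 - 38) - 18281 = -195/(-40) - 18281 = -1/40*(-195) - 18281 = 39/8 - 18281 = -146209/8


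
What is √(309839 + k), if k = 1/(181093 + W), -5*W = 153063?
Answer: √175402575069095766/752402 ≈ 556.63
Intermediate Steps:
W = -153063/5 (W = -⅕*153063 = -153063/5 ≈ -30613.)
k = 5/752402 (k = 1/(181093 - 153063/5) = 1/(752402/5) = 5/752402 ≈ 6.6454e-6)
√(309839 + k) = √(309839 + 5/752402) = √(233123483283/752402) = √175402575069095766/752402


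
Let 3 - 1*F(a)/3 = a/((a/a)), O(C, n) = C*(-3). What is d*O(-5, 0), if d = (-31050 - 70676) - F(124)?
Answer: -1520445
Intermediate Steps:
O(C, n) = -3*C
F(a) = 9 - 3*a (F(a) = 9 - 3*a/(a/a) = 9 - 3*a/1 = 9 - 3*a)
d = -101363 (d = (-31050 - 70676) - (9 - 3*124) = -101726 - (9 - 372) = -101726 - 1*(-363) = -101726 + 363 = -101363)
d*O(-5, 0) = -(-304089)*(-5) = -101363*15 = -1520445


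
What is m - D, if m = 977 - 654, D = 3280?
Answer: -2957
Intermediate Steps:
m = 323
m - D = 323 - 1*3280 = 323 - 3280 = -2957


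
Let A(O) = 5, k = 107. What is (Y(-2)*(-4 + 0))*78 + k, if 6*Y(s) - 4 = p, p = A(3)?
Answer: -361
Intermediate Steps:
p = 5
Y(s) = 3/2 (Y(s) = ⅔ + (⅙)*5 = ⅔ + ⅚ = 3/2)
(Y(-2)*(-4 + 0))*78 + k = (3*(-4 + 0)/2)*78 + 107 = ((3/2)*(-4))*78 + 107 = -6*78 + 107 = -468 + 107 = -361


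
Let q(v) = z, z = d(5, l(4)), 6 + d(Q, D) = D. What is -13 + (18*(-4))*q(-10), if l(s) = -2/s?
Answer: 455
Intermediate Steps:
d(Q, D) = -6 + D
z = -13/2 (z = -6 - 2/4 = -6 - 2*¼ = -6 - ½ = -13/2 ≈ -6.5000)
q(v) = -13/2
-13 + (18*(-4))*q(-10) = -13 + (18*(-4))*(-13/2) = -13 - 72*(-13/2) = -13 + 468 = 455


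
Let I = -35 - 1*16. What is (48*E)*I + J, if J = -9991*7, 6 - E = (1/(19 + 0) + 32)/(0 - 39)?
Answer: -21399319/247 ≈ -86637.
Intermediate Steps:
I = -51 (I = -35 - 16 = -51)
E = 1685/247 (E = 6 - (1/(19 + 0) + 32)/(0 - 39) = 6 - (1/19 + 32)/(-39) = 6 - (1/19 + 32)*(-1)/39 = 6 - 609*(-1)/(19*39) = 6 - 1*(-203/247) = 6 + 203/247 = 1685/247 ≈ 6.8219)
J = -69937
(48*E)*I + J = (48*(1685/247))*(-51) - 69937 = (80880/247)*(-51) - 69937 = -4124880/247 - 69937 = -21399319/247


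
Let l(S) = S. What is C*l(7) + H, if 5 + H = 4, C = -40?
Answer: -281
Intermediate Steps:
H = -1 (H = -5 + 4 = -1)
C*l(7) + H = -40*7 - 1 = -280 - 1 = -281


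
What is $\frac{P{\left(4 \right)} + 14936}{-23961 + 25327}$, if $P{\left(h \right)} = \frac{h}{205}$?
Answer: $\frac{1530942}{140015} \approx 10.934$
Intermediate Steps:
$P{\left(h \right)} = \frac{h}{205}$ ($P{\left(h \right)} = h \frac{1}{205} = \frac{h}{205}$)
$\frac{P{\left(4 \right)} + 14936}{-23961 + 25327} = \frac{\frac{1}{205} \cdot 4 + 14936}{-23961 + 25327} = \frac{\frac{4}{205} + 14936}{1366} = \frac{3061884}{205} \cdot \frac{1}{1366} = \frac{1530942}{140015}$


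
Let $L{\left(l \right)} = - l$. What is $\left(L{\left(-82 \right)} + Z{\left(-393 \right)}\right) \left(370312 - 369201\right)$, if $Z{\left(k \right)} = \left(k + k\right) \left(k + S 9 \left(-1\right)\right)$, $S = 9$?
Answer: $414009706$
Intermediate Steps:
$Z{\left(k \right)} = 2 k \left(-81 + k\right)$ ($Z{\left(k \right)} = \left(k + k\right) \left(k + 9 \cdot 9 \left(-1\right)\right) = 2 k \left(k + 81 \left(-1\right)\right) = 2 k \left(k - 81\right) = 2 k \left(-81 + k\right)$)
$\left(L{\left(-82 \right)} + Z{\left(-393 \right)}\right) \left(370312 - 369201\right) = \left(\left(-1\right) \left(-82\right) + 2 \left(-393\right) \left(-81 - 393\right)\right) \left(370312 - 369201\right) = \left(82 + 2 \left(-393\right) \left(-474\right)\right) 1111 = \left(82 + 372564\right) 1111 = 372646 \cdot 1111 = 414009706$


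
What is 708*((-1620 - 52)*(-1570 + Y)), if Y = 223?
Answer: 1594546272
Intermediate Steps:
708*((-1620 - 52)*(-1570 + Y)) = 708*((-1620 - 52)*(-1570 + 223)) = 708*(-1672*(-1347)) = 708*2252184 = 1594546272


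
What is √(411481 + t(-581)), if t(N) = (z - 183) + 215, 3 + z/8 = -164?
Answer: √410177 ≈ 640.45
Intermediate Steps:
z = -1336 (z = -24 + 8*(-164) = -24 - 1312 = -1336)
t(N) = -1304 (t(N) = (-1336 - 183) + 215 = -1519 + 215 = -1304)
√(411481 + t(-581)) = √(411481 - 1304) = √410177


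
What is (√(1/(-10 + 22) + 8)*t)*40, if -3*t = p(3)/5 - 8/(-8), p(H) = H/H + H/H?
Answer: -28*√291/9 ≈ -53.072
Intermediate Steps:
p(H) = 2 (p(H) = 1 + 1 = 2)
t = -7/15 (t = -(2/5 - 8/(-8))/3 = -(2*(⅕) - 8*(-⅛))/3 = -(⅖ + 1)/3 = -⅓*7/5 = -7/15 ≈ -0.46667)
(√(1/(-10 + 22) + 8)*t)*40 = (√(1/(-10 + 22) + 8)*(-7/15))*40 = (√(1/12 + 8)*(-7/15))*40 = (√(97/12)*(-7/15))*40 = ((√291/6)*(-7/15))*40 = -7*√291/90*40 = -28*√291/9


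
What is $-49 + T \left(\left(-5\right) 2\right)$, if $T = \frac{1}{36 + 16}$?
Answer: $- \frac{1279}{26} \approx -49.192$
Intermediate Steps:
$T = \frac{1}{52} \approx 0.019231$
$-49 + T \left(\left(-5\right) 2\right) = -49 + \frac{\left(-5\right) 2}{52} = -49 + \frac{1}{52} \left(-10\right) = -49 - \frac{5}{26} = - \frac{1279}{26}$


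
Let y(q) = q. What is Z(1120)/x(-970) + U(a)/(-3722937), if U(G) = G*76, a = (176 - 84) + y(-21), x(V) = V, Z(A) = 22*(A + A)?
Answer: -18347156948/361124889 ≈ -50.806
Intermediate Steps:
Z(A) = 44*A (Z(A) = 22*(2*A) = 44*A)
a = 71 (a = (176 - 84) - 21 = 92 - 21 = 71)
U(G) = 76*G
Z(1120)/x(-970) + U(a)/(-3722937) = (44*1120)/(-970) + (76*71)/(-3722937) = 49280*(-1/970) + 5396*(-1/3722937) = -4928/97 - 5396/3722937 = -18347156948/361124889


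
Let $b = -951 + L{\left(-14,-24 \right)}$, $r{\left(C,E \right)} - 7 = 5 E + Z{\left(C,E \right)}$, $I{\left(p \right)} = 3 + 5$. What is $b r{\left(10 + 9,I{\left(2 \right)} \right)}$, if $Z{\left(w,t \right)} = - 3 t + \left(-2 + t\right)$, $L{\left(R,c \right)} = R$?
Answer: $-27985$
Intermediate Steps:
$I{\left(p \right)} = 8$
$Z{\left(w,t \right)} = -2 - 2 t$
$r{\left(C,E \right)} = 5 + 3 E$ ($r{\left(C,E \right)} = 7 + \left(5 E - \left(2 + 2 E\right)\right) = 7 + \left(-2 + 3 E\right) = 5 + 3 E$)
$b = -965$ ($b = -951 - 14 = -965$)
$b r{\left(10 + 9,I{\left(2 \right)} \right)} = - 965 \left(5 + 3 \cdot 8\right) = - 965 \left(5 + 24\right) = \left(-965\right) 29 = -27985$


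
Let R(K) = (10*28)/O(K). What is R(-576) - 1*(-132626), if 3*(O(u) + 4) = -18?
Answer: 132598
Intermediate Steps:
O(u) = -10 (O(u) = -4 + (1/3)*(-18) = -4 - 6 = -10)
R(K) = -28 (R(K) = (10*28)/(-10) = 280*(-1/10) = -28)
R(-576) - 1*(-132626) = -28 - 1*(-132626) = -28 + 132626 = 132598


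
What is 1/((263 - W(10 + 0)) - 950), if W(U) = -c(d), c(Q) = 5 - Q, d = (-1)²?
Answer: -1/683 ≈ -0.0014641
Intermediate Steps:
d = 1
W(U) = -4 (W(U) = -(5 - 1*1) = -(5 - 1) = -1*4 = -4)
1/((263 - W(10 + 0)) - 950) = 1/((263 - 1*(-4)) - 950) = 1/((263 + 4) - 950) = 1/(267 - 950) = 1/(-683) = -1/683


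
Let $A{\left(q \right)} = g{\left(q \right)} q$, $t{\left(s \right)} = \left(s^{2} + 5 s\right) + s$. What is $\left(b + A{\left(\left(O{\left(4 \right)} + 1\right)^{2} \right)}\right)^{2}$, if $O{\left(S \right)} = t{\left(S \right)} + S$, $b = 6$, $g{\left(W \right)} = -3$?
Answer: $36832761$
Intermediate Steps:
$t{\left(s \right)} = s^{2} + 6 s$
$O{\left(S \right)} = S + S \left(6 + S\right)$ ($O{\left(S \right)} = S \left(6 + S\right) + S = S + S \left(6 + S\right)$)
$A{\left(q \right)} = - 3 q$
$\left(b + A{\left(\left(O{\left(4 \right)} + 1\right)^{2} \right)}\right)^{2} = \left(6 - 3 \left(4 \left(7 + 4\right) + 1\right)^{2}\right)^{2} = \left(6 - 3 \left(4 \cdot 11 + 1\right)^{2}\right)^{2} = \left(6 - 3 \left(44 + 1\right)^{2}\right)^{2} = \left(6 - 3 \cdot 45^{2}\right)^{2} = \left(6 - 6075\right)^{2} = \left(-6069\right)^{2} = 36832761$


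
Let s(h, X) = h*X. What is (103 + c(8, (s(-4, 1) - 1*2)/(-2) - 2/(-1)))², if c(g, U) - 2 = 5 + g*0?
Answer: 12100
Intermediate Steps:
s(h, X) = X*h
c(g, U) = 7 (c(g, U) = 2 + (5 + g*0) = 2 + (5 + 0) = 2 + 5 = 7)
(103 + c(8, (s(-4, 1) - 1*2)/(-2) - 2/(-1)))² = (103 + 7)² = 110² = 12100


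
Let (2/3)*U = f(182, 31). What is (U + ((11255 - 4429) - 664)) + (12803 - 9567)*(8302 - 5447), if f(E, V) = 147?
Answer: 18490325/2 ≈ 9.2452e+6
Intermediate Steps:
U = 441/2 (U = (3/2)*147 = 441/2 ≈ 220.50)
(U + ((11255 - 4429) - 664)) + (12803 - 9567)*(8302 - 5447) = (441/2 + ((11255 - 4429) - 664)) + (12803 - 9567)*(8302 - 5447) = (441/2 + (6826 - 664)) + 3236*2855 = (441/2 + 6162) + 9238780 = 12765/2 + 9238780 = 18490325/2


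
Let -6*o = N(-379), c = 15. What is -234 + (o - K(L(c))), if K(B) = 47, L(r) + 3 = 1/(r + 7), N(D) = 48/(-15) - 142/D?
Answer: -1594808/5685 ≈ -280.53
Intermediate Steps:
N(D) = -16/5 - 142/D (N(D) = 48*(-1/15) - 142/D = -16/5 - 142/D)
L(r) = -3 + 1/(7 + r) (L(r) = -3 + 1/(r + 7) = -3 + 1/(7 + r))
o = 2677/5685 (o = -(-16/5 - 142/(-379))/6 = -(-16/5 - 142*(-1/379))/6 = -(-16/5 + 142/379)/6 = -1/6*(-5354/1895) = 2677/5685 ≈ 0.47089)
-234 + (o - K(L(c))) = -234 + (2677/5685 - 1*47) = -234 + (2677/5685 - 47) = -234 - 264518/5685 = -1594808/5685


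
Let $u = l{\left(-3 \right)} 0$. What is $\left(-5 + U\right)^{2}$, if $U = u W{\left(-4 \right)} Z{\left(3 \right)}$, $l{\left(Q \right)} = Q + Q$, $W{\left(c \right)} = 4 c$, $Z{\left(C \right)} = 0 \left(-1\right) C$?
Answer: $25$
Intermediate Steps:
$Z{\left(C \right)} = 0$ ($Z{\left(C \right)} = 0 C = 0$)
$l{\left(Q \right)} = 2 Q$
$u = 0$ ($u = 2 \left(-3\right) 0 = \left(-6\right) 0 = 0$)
$U = 0$ ($U = 0 \cdot 4 \left(-4\right) 0 = 0 \left(-16\right) 0 = 0 \cdot 0 = 0$)
$\left(-5 + U\right)^{2} = \left(-5 + 0\right)^{2} = \left(-5\right)^{2} = 25$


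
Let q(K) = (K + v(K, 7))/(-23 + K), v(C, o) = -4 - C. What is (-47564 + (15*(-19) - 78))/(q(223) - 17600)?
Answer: 2396350/880001 ≈ 2.7231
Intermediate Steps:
q(K) = -4/(-23 + K) (q(K) = (K + (-4 - K))/(-23 + K) = -4/(-23 + K))
(-47564 + (15*(-19) - 78))/(q(223) - 17600) = (-47564 + (15*(-19) - 78))/(-4/(-23 + 223) - 17600) = (-47564 + (-285 - 78))/(-4/200 - 17600) = (-47564 - 363)/(-4*1/200 - 17600) = -47927/(-1/50 - 17600) = -47927/(-880001/50) = -47927*(-50/880001) = 2396350/880001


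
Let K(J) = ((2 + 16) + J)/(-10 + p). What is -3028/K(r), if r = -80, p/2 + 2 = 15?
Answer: 24224/31 ≈ 781.42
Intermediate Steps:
p = 26 (p = -4 + 2*15 = -4 + 30 = 26)
K(J) = 9/8 + J/16 (K(J) = ((2 + 16) + J)/(-10 + 26) = (18 + J)/16 = (18 + J)*(1/16) = 9/8 + J/16)
-3028/K(r) = -3028/(9/8 + (1/16)*(-80)) = -3028/(9/8 - 5) = -3028/(-31/8) = -3028*(-8/31) = 24224/31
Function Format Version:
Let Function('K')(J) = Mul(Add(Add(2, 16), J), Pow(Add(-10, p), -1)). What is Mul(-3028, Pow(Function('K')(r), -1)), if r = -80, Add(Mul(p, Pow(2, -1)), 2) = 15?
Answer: Rational(24224, 31) ≈ 781.42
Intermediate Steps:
p = 26 (p = Add(-4, Mul(2, 15)) = Add(-4, 30) = 26)
Function('K')(J) = Add(Rational(9, 8), Mul(Rational(1, 16), J)) (Function('K')(J) = Mul(Add(Add(2, 16), J), Pow(Add(-10, 26), -1)) = Mul(Add(18, J), Pow(16, -1)) = Mul(Add(18, J), Rational(1, 16)) = Add(Rational(9, 8), Mul(Rational(1, 16), J)))
Mul(-3028, Pow(Function('K')(r), -1)) = Mul(-3028, Pow(Add(Rational(9, 8), Mul(Rational(1, 16), -80)), -1)) = Mul(-3028, Pow(Add(Rational(9, 8), -5), -1)) = Mul(-3028, Pow(Rational(-31, 8), -1)) = Mul(-3028, Rational(-8, 31)) = Rational(24224, 31)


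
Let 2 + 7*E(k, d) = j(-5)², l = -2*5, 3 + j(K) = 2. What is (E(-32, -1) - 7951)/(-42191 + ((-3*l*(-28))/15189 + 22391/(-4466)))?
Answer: 179786137652/954110421491 ≈ 0.18843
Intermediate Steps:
j(K) = -1 (j(K) = -3 + 2 = -1)
l = -10
E(k, d) = -⅐ (E(k, d) = -2/7 + (⅐)*(-1)² = -2/7 + (⅐)*1 = -2/7 + ⅐ = -⅐)
(E(-32, -1) - 7951)/(-42191 + ((-3*l*(-28))/15189 + 22391/(-4466))) = (-⅐ - 7951)/(-42191 + ((-3*(-10)*(-28))/15189 + 22391/(-4466))) = -55658/(7*(-42191 + ((30*(-28))*(1/15189) + 22391*(-1/4466)))) = -55658/(7*(-42191 + (-840*1/15189 - 22391/4466))) = -55658/(7*(-42191 + (-280/5063 - 22391/4466))) = -55658/(7*(-42191 - 114616113/22611358)) = -55658/(7*(-954110421491/22611358)) = -55658/7*(-22611358/954110421491) = 179786137652/954110421491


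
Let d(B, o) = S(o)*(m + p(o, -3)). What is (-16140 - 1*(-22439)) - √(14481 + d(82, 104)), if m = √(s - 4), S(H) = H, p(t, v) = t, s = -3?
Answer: 6299 - √(25297 + 104*I*√7) ≈ 6139.9 - 0.86499*I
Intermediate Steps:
m = I*√7 (m = √(-3 - 4) = √(-7) = I*√7 ≈ 2.6458*I)
d(B, o) = o*(o + I*√7) (d(B, o) = o*(I*√7 + o) = o*(o + I*√7))
(-16140 - 1*(-22439)) - √(14481 + d(82, 104)) = (-16140 - 1*(-22439)) - √(14481 + 104*(104 + I*√7)) = (-16140 + 22439) - √(14481 + (10816 + 104*I*√7)) = 6299 - √(25297 + 104*I*√7)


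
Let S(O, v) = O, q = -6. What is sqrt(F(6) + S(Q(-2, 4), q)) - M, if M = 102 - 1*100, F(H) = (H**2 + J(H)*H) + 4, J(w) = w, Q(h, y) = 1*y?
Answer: -2 + 4*sqrt(5) ≈ 6.9443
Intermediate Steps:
Q(h, y) = y
F(H) = 4 + 2*H**2 (F(H) = (H**2 + H*H) + 4 = (H**2 + H**2) + 4 = 2*H**2 + 4 = 4 + 2*H**2)
M = 2 (M = 102 - 100 = 2)
sqrt(F(6) + S(Q(-2, 4), q)) - M = sqrt((4 + 2*6**2) + 4) - 1*2 = sqrt((4 + 2*36) + 4) - 2 = sqrt((4 + 72) + 4) - 2 = sqrt(76 + 4) - 2 = sqrt(80) - 2 = 4*sqrt(5) - 2 = -2 + 4*sqrt(5)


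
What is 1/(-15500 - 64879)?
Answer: -1/80379 ≈ -1.2441e-5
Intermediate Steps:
1/(-15500 - 64879) = 1/(-80379) = -1/80379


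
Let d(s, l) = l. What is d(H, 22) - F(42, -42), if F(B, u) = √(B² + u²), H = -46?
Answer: 22 - 42*√2 ≈ -37.397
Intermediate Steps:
d(H, 22) - F(42, -42) = 22 - √(42² + (-42)²) = 22 - √(1764 + 1764) = 22 - √3528 = 22 - 42*√2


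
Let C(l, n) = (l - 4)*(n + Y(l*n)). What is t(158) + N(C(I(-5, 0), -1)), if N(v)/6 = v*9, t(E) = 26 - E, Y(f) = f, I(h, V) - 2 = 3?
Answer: -456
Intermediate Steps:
I(h, V) = 5 (I(h, V) = 2 + 3 = 5)
C(l, n) = (-4 + l)*(n + l*n) (C(l, n) = (l - 4)*(n + l*n) = (-4 + l)*(n + l*n))
N(v) = 54*v (N(v) = 6*(v*9) = 6*(9*v) = 54*v)
t(158) + N(C(I(-5, 0), -1)) = (26 - 1*158) + 54*(-(-4 + 5² - 3*5)) = (26 - 158) + 54*(-(-4 + 25 - 15)) = -132 + 54*(-1*6) = -132 + 54*(-6) = -132 - 324 = -456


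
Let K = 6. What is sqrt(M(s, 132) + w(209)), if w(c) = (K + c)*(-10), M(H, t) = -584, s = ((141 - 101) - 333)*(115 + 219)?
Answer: I*sqrt(2734) ≈ 52.288*I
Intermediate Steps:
s = -97862 (s = (40 - 333)*334 = -293*334 = -97862)
w(c) = -60 - 10*c (w(c) = (6 + c)*(-10) = -60 - 10*c)
sqrt(M(s, 132) + w(209)) = sqrt(-584 + (-60 - 10*209)) = sqrt(-584 + (-60 - 2090)) = sqrt(-584 - 2150) = sqrt(-2734) = I*sqrt(2734)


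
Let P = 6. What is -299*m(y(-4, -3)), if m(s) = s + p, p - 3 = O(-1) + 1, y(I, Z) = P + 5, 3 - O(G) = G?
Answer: -5681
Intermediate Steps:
O(G) = 3 - G
y(I, Z) = 11 (y(I, Z) = 6 + 5 = 11)
p = 8 (p = 3 + ((3 - 1*(-1)) + 1) = 3 + ((3 + 1) + 1) = 3 + (4 + 1) = 3 + 5 = 8)
m(s) = 8 + s (m(s) = s + 8 = 8 + s)
-299*m(y(-4, -3)) = -299*(8 + 11) = -299*19 = -5681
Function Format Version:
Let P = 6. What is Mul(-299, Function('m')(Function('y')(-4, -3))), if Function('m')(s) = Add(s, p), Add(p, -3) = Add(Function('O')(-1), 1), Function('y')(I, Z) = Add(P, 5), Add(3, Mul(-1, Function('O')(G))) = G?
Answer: -5681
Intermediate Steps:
Function('O')(G) = Add(3, Mul(-1, G))
Function('y')(I, Z) = 11 (Function('y')(I, Z) = Add(6, 5) = 11)
p = 8 (p = Add(3, Add(Add(3, Mul(-1, -1)), 1)) = Add(3, Add(Add(3, 1), 1)) = Add(3, Add(4, 1)) = Add(3, 5) = 8)
Function('m')(s) = Add(8, s) (Function('m')(s) = Add(s, 8) = Add(8, s))
Mul(-299, Function('m')(Function('y')(-4, -3))) = Mul(-299, Add(8, 11)) = Mul(-299, 19) = -5681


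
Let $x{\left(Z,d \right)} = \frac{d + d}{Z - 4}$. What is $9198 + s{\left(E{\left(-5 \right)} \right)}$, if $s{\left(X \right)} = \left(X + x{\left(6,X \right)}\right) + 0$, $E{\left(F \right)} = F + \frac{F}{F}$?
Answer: $9190$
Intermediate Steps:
$x{\left(Z,d \right)} = \frac{2 d}{-4 + Z}$
$E{\left(F \right)} = 1 + F$ ($E{\left(F \right)} = F + 1 = 1 + F$)
$s{\left(X \right)} = 2 X$ ($s{\left(X \right)} = \left(X + \frac{2 X}{-4 + 6}\right) + 0 = \left(X + \frac{2 X}{2}\right) + 0 = \left(X + 2 X \frac{1}{2}\right) + 0 = \left(X + X\right) + 0 = 2 X + 0 = 2 X$)
$9198 + s{\left(E{\left(-5 \right)} \right)} = 9198 + 2 \left(1 - 5\right) = 9198 + 2 \left(-4\right) = 9198 - 8 = 9190$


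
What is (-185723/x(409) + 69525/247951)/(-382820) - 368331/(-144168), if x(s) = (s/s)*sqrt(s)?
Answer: 582703169428037/228075222053096 + 185723*sqrt(409)/156573380 ≈ 2.5789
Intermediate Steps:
x(s) = sqrt(s) (x(s) = 1*sqrt(s) = sqrt(s))
(-185723/x(409) + 69525/247951)/(-382820) - 368331/(-144168) = (-185723*sqrt(409)/409 + 69525/247951)/(-382820) - 368331/(-144168) = (-185723*sqrt(409)/409 + 69525*(1/247951))*(-1/382820) - 368331*(-1/144168) = (-185723*sqrt(409)/409 + 69525/247951)*(-1/382820) + 122777/48056 = (69525/247951 - 185723*sqrt(409)/409)*(-1/382820) + 122777/48056 = (-13905/18984120364 + 185723*sqrt(409)/156573380) + 122777/48056 = 582703169428037/228075222053096 + 185723*sqrt(409)/156573380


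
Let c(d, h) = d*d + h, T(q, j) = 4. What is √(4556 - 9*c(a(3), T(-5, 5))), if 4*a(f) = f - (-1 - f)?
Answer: √71879/4 ≈ 67.026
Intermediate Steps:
a(f) = ¼ + f/2 (a(f) = (f - (-1 - f))/4 = (f + (1 + f))/4 = (1 + 2*f)/4 = ¼ + f/2)
c(d, h) = h + d² (c(d, h) = d² + h = h + d²)
√(4556 - 9*c(a(3), T(-5, 5))) = √(4556 - 9*(4 + (¼ + (½)*3)²)) = √(4556 - 9*(4 + (¼ + 3/2)²)) = √(4556 - 9*(4 + (7/4)²)) = √(4556 - 9*(4 + 49/16)) = √(4556 - 9*113/16) = √(4556 - 1017/16) = √(71879/16) = √71879/4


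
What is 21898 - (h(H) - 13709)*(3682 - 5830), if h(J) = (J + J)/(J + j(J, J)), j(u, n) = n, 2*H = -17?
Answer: -29422886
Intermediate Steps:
H = -17/2 (H = (½)*(-17) = -17/2 ≈ -8.5000)
h(J) = 1 (h(J) = (J + J)/(J + J) = (2*J)/((2*J)) = (2*J)*(1/(2*J)) = 1)
21898 - (h(H) - 13709)*(3682 - 5830) = 21898 - (1 - 13709)*(3682 - 5830) = 21898 - (-13708)*(-2148) = 21898 - 1*29444784 = 21898 - 29444784 = -29422886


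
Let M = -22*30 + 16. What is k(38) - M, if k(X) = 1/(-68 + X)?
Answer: 19319/30 ≈ 643.97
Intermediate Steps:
M = -644 (M = -660 + 16 = -644)
k(38) - M = 1/(-68 + 38) - 1*(-644) = 1/(-30) + 644 = -1/30 + 644 = 19319/30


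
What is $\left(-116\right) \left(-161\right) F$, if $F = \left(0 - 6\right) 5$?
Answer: $-560280$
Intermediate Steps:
$F = -30$ ($F = \left(-6\right) 5 = -30$)
$\left(-116\right) \left(-161\right) F = \left(-116\right) \left(-161\right) \left(-30\right) = 18676 \left(-30\right) = -560280$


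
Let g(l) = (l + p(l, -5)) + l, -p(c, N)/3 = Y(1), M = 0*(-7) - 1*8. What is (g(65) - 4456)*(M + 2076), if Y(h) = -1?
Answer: -8939964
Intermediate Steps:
M = -8 (M = 0 - 8 = -8)
p(c, N) = 3 (p(c, N) = -3*(-1) = 3)
g(l) = 3 + 2*l (g(l) = (l + 3) + l = (3 + l) + l = 3 + 2*l)
(g(65) - 4456)*(M + 2076) = ((3 + 2*65) - 4456)*(-8 + 2076) = ((3 + 130) - 4456)*2068 = (133 - 4456)*2068 = -4323*2068 = -8939964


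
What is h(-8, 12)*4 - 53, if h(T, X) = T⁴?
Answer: 16331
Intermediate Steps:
h(-8, 12)*4 - 53 = (-8)⁴*4 - 53 = 4096*4 - 53 = 16384 - 53 = 16331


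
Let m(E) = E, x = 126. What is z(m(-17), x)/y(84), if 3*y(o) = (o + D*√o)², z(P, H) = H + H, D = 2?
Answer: 99/800 - 9*√21/800 ≈ 0.072196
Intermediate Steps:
z(P, H) = 2*H
y(o) = (o + 2*√o)²/3
z(m(-17), x)/y(84) = (2*126)/(((84 + 2*√84)²/3)) = 252/(((84 + 2*(2*√21))²/3)) = 252/(((84 + 4*√21)²/3)) = 252*(3/(84 + 4*√21)²) = 756/(84 + 4*√21)²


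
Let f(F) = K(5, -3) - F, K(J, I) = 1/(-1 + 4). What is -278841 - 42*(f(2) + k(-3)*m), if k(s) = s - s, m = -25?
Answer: -278771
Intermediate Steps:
K(J, I) = ⅓ (K(J, I) = 1/3 = ⅓)
f(F) = ⅓ - F
k(s) = 0
-278841 - 42*(f(2) + k(-3)*m) = -278841 - 42*((⅓ - 1*2) + 0*(-25)) = -278841 - 42*((⅓ - 2) + 0) = -278841 - 42*(-5/3 + 0) = -278841 - 42*(-5/3) = -278841 + 70 = -278771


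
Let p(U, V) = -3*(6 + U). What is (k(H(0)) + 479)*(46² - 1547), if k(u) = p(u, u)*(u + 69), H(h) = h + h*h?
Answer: -434147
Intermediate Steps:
H(h) = h + h²
p(U, V) = -18 - 3*U
k(u) = (-18 - 3*u)*(69 + u) (k(u) = (-18 - 3*u)*(u + 69) = (-18 - 3*u)*(69 + u))
(k(H(0)) + 479)*(46² - 1547) = (-3*(6 + 0*(1 + 0))*(69 + 0*(1 + 0)) + 479)*(46² - 1547) = (-3*(6 + 0*1)*(69 + 0*1) + 479)*(2116 - 1547) = (-3*(6 + 0)*(69 + 0) + 479)*569 = (-3*6*69 + 479)*569 = (-1242 + 479)*569 = -763*569 = -434147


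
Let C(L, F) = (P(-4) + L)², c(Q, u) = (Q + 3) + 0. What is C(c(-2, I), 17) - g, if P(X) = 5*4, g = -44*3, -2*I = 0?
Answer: 573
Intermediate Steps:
I = 0 (I = -½*0 = 0)
c(Q, u) = 3 + Q (c(Q, u) = (3 + Q) + 0 = 3 + Q)
g = -132
P(X) = 20
C(L, F) = (20 + L)²
C(c(-2, I), 17) - g = (20 + (3 - 2))² - 1*(-132) = (20 + 1)² + 132 = 21² + 132 = 441 + 132 = 573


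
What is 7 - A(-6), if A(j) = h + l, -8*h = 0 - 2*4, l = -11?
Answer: 17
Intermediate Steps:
h = 1 (h = -(0 - 2*4)/8 = -(0 - 8)/8 = -⅛*(-8) = 1)
A(j) = -10 (A(j) = 1 - 11 = -10)
7 - A(-6) = 7 - 1*(-10) = 7 + 10 = 17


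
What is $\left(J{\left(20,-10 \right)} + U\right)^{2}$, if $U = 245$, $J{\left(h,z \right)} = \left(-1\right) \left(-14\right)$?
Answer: $67081$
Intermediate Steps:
$J{\left(h,z \right)} = 14$
$\left(J{\left(20,-10 \right)} + U\right)^{2} = \left(14 + 245\right)^{2} = 259^{2} = 67081$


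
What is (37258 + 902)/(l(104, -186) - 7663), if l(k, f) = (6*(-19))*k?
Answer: -38160/19519 ≈ -1.9550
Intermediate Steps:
l(k, f) = -114*k
(37258 + 902)/(l(104, -186) - 7663) = (37258 + 902)/(-114*104 - 7663) = 38160/(-11856 - 7663) = 38160/(-19519) = 38160*(-1/19519) = -38160/19519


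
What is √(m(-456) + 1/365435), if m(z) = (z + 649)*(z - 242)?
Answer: I*√17990076571591215/365435 ≈ 367.03*I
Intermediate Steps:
m(z) = (-242 + z)*(649 + z) (m(z) = (649 + z)*(-242 + z) = (-242 + z)*(649 + z))
√(m(-456) + 1/365435) = √((-157058 + (-456)² + 407*(-456)) + 1/365435) = √((-157058 + 207936 - 185592) + 1/365435) = √(-134714 + 1/365435) = √(-49229210589/365435) = I*√17990076571591215/365435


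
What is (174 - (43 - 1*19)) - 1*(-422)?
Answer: 572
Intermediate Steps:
(174 - (43 - 1*19)) - 1*(-422) = (174 - (43 - 19)) + 422 = (174 - 1*24) + 422 = (174 - 24) + 422 = 150 + 422 = 572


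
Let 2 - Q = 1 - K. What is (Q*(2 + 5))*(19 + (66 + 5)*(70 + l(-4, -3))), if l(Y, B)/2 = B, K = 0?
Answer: 31941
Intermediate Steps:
l(Y, B) = 2*B
Q = 1 (Q = 2 - (1 - 1*0) = 2 - (1 + 0) = 2 - 1*1 = 2 - 1 = 1)
(Q*(2 + 5))*(19 + (66 + 5)*(70 + l(-4, -3))) = (1*(2 + 5))*(19 + (66 + 5)*(70 + 2*(-3))) = (1*7)*(19 + 71*(70 - 6)) = 7*(19 + 71*64) = 7*(19 + 4544) = 7*4563 = 31941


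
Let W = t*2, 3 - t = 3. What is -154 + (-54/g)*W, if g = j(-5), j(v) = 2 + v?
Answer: -154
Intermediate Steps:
t = 0 (t = 3 - 1*3 = 3 - 3 = 0)
g = -3 (g = 2 - 5 = -3)
W = 0 (W = 0*2 = 0)
-154 + (-54/g)*W = -154 - 54/(-3)*0 = -154 - 54*(-1/3)*0 = -154 + 18*0 = -154 + 0 = -154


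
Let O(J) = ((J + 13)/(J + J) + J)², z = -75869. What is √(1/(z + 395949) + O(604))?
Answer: √213412106854214786045/24166040 ≈ 604.51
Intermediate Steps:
O(J) = (J + (13 + J)/(2*J))² (O(J) = ((13 + J)/((2*J)) + J)² = ((13 + J)*(1/(2*J)) + J)² = ((13 + J)/(2*J) + J)² = (J + (13 + J)/(2*J))²)
√(1/(z + 395949) + O(604)) = √(1/(-75869 + 395949) + (¼)*(13 + 604 + 2*604²)²/604²) = √(1/320080 + (¼)*(1/364816)*(13 + 604 + 2*364816)²) = √(1/320080 + (¼)*(1/364816)*(13 + 604 + 729632)²) = √(1/320080 + (¼)*(1/364816)*730249²) = √(1/320080 + (¼)*(1/364816)*533263602001) = √(1/320080 + 533263602001/1459264) = √(10667938358121209/29192576320) = √213412106854214786045/24166040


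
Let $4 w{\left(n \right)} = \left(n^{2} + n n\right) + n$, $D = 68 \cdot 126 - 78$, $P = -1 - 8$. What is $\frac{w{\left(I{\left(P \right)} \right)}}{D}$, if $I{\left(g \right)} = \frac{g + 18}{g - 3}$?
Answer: $\frac{1}{90560} \approx 1.1042 \cdot 10^{-5}$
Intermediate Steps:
$P = -9$
$D = 8490$ ($D = 8568 - 78 = 8490$)
$I{\left(g \right)} = \frac{18 + g}{-3 + g}$
$w{\left(n \right)} = \frac{n^{2}}{2} + \frac{n}{4}$ ($w{\left(n \right)} = \frac{\left(n^{2} + n n\right) + n}{4} = \frac{\left(n^{2} + n^{2}\right) + n}{4} = \frac{2 n^{2} + n}{4} = \frac{n + 2 n^{2}}{4} = \frac{n^{2}}{2} + \frac{n}{4}$)
$\frac{w{\left(I{\left(P \right)} \right)}}{D} = \frac{\frac{1}{4} \frac{18 - 9}{-3 - 9} \left(1 + 2 \frac{18 - 9}{-3 - 9}\right)}{8490} = \frac{\frac{1}{-12} \cdot 9 \left(1 + 2 \frac{1}{-12} \cdot 9\right)}{4} \cdot \frac{1}{8490} = \frac{\left(- \frac{1}{12}\right) 9 \left(1 + 2 \left(\left(- \frac{1}{12}\right) 9\right)\right)}{4} \cdot \frac{1}{8490} = \frac{1}{4} \left(- \frac{3}{4}\right) \left(1 + 2 \left(- \frac{3}{4}\right)\right) \frac{1}{8490} = \frac{1}{4} \left(- \frac{3}{4}\right) \left(1 - \frac{3}{2}\right) \frac{1}{8490} = \frac{1}{4} \left(- \frac{3}{4}\right) \left(- \frac{1}{2}\right) \frac{1}{8490} = \frac{3}{32} \cdot \frac{1}{8490} = \frac{1}{90560}$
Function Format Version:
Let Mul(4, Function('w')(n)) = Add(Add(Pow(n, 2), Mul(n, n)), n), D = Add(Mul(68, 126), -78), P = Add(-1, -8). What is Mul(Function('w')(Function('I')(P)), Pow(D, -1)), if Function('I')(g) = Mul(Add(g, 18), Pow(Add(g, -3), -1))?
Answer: Rational(1, 90560) ≈ 1.1042e-5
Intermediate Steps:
P = -9
D = 8490 (D = Add(8568, -78) = 8490)
Function('I')(g) = Mul(Pow(Add(-3, g), -1), Add(18, g)) (Function('I')(g) = Mul(Add(18, g), Pow(Add(-3, g), -1)) = Mul(Pow(Add(-3, g), -1), Add(18, g)))
Function('w')(n) = Add(Mul(Rational(1, 2), Pow(n, 2)), Mul(Rational(1, 4), n)) (Function('w')(n) = Mul(Rational(1, 4), Add(Add(Pow(n, 2), Mul(n, n)), n)) = Mul(Rational(1, 4), Add(Add(Pow(n, 2), Pow(n, 2)), n)) = Mul(Rational(1, 4), Add(Mul(2, Pow(n, 2)), n)) = Mul(Rational(1, 4), Add(n, Mul(2, Pow(n, 2)))) = Add(Mul(Rational(1, 2), Pow(n, 2)), Mul(Rational(1, 4), n)))
Mul(Function('w')(Function('I')(P)), Pow(D, -1)) = Mul(Mul(Rational(1, 4), Mul(Pow(Add(-3, -9), -1), Add(18, -9)), Add(1, Mul(2, Mul(Pow(Add(-3, -9), -1), Add(18, -9))))), Pow(8490, -1)) = Mul(Mul(Rational(1, 4), Mul(Pow(-12, -1), 9), Add(1, Mul(2, Mul(Pow(-12, -1), 9)))), Rational(1, 8490)) = Mul(Mul(Rational(1, 4), Mul(Rational(-1, 12), 9), Add(1, Mul(2, Mul(Rational(-1, 12), 9)))), Rational(1, 8490)) = Mul(Mul(Rational(1, 4), Rational(-3, 4), Add(1, Mul(2, Rational(-3, 4)))), Rational(1, 8490)) = Mul(Mul(Rational(1, 4), Rational(-3, 4), Add(1, Rational(-3, 2))), Rational(1, 8490)) = Mul(Mul(Rational(1, 4), Rational(-3, 4), Rational(-1, 2)), Rational(1, 8490)) = Mul(Rational(3, 32), Rational(1, 8490)) = Rational(1, 90560)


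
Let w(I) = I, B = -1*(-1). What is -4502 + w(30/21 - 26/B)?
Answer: -31686/7 ≈ -4526.6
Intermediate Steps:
B = 1
-4502 + w(30/21 - 26/B) = -4502 + (30/21 - 26/1) = -4502 + (30*(1/21) - 26*1) = -4502 + (10/7 - 26) = -4502 - 172/7 = -31686/7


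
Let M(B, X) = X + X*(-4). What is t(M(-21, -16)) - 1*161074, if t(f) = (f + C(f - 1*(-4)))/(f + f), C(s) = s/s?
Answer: -15463055/96 ≈ -1.6107e+5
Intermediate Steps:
C(s) = 1
M(B, X) = -3*X (M(B, X) = X - 4*X = -3*X)
t(f) = (1 + f)/(2*f) (t(f) = (f + 1)/(f + f) = (1 + f)/((2*f)) = (1 + f)*(1/(2*f)) = (1 + f)/(2*f))
t(M(-21, -16)) - 1*161074 = (1 - 3*(-16))/(2*((-3*(-16)))) - 1*161074 = (1/2)*(1 + 48)/48 - 161074 = (1/2)*(1/48)*49 - 161074 = 49/96 - 161074 = -15463055/96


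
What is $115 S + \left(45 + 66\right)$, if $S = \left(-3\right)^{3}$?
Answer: $-2994$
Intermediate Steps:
$S = -27$
$115 S + \left(45 + 66\right) = 115 \left(-27\right) + \left(45 + 66\right) = -3105 + 111 = -2994$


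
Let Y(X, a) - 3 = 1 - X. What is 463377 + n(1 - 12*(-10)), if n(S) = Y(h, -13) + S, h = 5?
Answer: 463497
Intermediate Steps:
Y(X, a) = 4 - X (Y(X, a) = 3 + (1 - X) = 4 - X)
n(S) = -1 + S (n(S) = (4 - 1*5) + S = (4 - 5) + S = -1 + S)
463377 + n(1 - 12*(-10)) = 463377 + (-1 + (1 - 12*(-10))) = 463377 + (-1 + (1 + 120)) = 463377 + (-1 + 121) = 463377 + 120 = 463497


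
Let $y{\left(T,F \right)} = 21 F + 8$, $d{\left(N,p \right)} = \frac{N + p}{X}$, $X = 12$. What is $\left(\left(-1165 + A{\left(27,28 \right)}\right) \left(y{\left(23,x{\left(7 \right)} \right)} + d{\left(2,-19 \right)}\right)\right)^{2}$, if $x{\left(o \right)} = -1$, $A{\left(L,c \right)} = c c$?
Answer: $\frac{482724841}{16} \approx 3.017 \cdot 10^{7}$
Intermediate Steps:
$A{\left(L,c \right)} = c^{2}$
$d{\left(N,p \right)} = \frac{N}{12} + \frac{p}{12}$ ($d{\left(N,p \right)} = \frac{N + p}{12} = \left(N + p\right) \frac{1}{12} = \frac{N}{12} + \frac{p}{12}$)
$y{\left(T,F \right)} = 8 + 21 F$
$\left(\left(-1165 + A{\left(27,28 \right)}\right) \left(y{\left(23,x{\left(7 \right)} \right)} + d{\left(2,-19 \right)}\right)\right)^{2} = \left(\left(-1165 + 28^{2}\right) \left(\left(8 + 21 \left(-1\right)\right) + \left(\frac{1}{12} \cdot 2 + \frac{1}{12} \left(-19\right)\right)\right)\right)^{2} = \left(\left(-1165 + 784\right) \left(\left(8 - 21\right) + \left(\frac{1}{6} - \frac{19}{12}\right)\right)\right)^{2} = \left(- 381 \left(-13 - \frac{17}{12}\right)\right)^{2} = \left(\left(-381\right) \left(- \frac{173}{12}\right)\right)^{2} = \left(\frac{21971}{4}\right)^{2} = \frac{482724841}{16}$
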